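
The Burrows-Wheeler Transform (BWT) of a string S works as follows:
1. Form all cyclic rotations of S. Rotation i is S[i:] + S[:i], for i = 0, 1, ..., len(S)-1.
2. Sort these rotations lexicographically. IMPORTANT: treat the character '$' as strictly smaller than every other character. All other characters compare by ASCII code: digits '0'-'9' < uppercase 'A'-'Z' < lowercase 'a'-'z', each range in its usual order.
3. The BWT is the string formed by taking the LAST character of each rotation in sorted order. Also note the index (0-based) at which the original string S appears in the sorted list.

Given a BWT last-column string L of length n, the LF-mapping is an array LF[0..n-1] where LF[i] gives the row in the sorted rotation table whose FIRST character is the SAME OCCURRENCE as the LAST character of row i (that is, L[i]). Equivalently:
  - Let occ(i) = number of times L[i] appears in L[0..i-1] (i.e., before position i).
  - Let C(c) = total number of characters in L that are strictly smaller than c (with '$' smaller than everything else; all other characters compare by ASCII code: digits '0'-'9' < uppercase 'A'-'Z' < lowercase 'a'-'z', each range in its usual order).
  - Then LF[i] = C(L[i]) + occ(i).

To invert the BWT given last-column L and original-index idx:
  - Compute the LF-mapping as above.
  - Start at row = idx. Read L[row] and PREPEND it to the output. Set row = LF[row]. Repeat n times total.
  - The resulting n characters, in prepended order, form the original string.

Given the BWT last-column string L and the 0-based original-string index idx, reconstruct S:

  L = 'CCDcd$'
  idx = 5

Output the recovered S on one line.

Answer: dcDCC$

Derivation:
LF mapping: 1 2 3 4 5 0
Walk LF starting at row 5, prepending L[row]:
  step 1: row=5, L[5]='$', prepend. Next row=LF[5]=0
  step 2: row=0, L[0]='C', prepend. Next row=LF[0]=1
  step 3: row=1, L[1]='C', prepend. Next row=LF[1]=2
  step 4: row=2, L[2]='D', prepend. Next row=LF[2]=3
  step 5: row=3, L[3]='c', prepend. Next row=LF[3]=4
  step 6: row=4, L[4]='d', prepend. Next row=LF[4]=5
Reversed output: dcDCC$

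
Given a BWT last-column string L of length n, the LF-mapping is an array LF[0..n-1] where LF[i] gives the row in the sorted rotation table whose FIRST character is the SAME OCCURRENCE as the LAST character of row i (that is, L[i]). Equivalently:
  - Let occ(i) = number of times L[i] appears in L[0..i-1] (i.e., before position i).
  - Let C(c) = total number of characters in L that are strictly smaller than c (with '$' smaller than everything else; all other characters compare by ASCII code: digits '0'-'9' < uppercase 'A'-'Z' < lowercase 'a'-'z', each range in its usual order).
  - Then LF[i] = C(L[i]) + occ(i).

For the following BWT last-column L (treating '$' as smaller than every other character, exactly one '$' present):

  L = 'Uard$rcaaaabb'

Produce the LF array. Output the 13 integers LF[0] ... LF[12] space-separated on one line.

Answer: 1 2 11 10 0 12 9 3 4 5 6 7 8

Derivation:
Char counts: '$':1, 'U':1, 'a':5, 'b':2, 'c':1, 'd':1, 'r':2
C (first-col start): C('$')=0, C('U')=1, C('a')=2, C('b')=7, C('c')=9, C('d')=10, C('r')=11
L[0]='U': occ=0, LF[0]=C('U')+0=1+0=1
L[1]='a': occ=0, LF[1]=C('a')+0=2+0=2
L[2]='r': occ=0, LF[2]=C('r')+0=11+0=11
L[3]='d': occ=0, LF[3]=C('d')+0=10+0=10
L[4]='$': occ=0, LF[4]=C('$')+0=0+0=0
L[5]='r': occ=1, LF[5]=C('r')+1=11+1=12
L[6]='c': occ=0, LF[6]=C('c')+0=9+0=9
L[7]='a': occ=1, LF[7]=C('a')+1=2+1=3
L[8]='a': occ=2, LF[8]=C('a')+2=2+2=4
L[9]='a': occ=3, LF[9]=C('a')+3=2+3=5
L[10]='a': occ=4, LF[10]=C('a')+4=2+4=6
L[11]='b': occ=0, LF[11]=C('b')+0=7+0=7
L[12]='b': occ=1, LF[12]=C('b')+1=7+1=8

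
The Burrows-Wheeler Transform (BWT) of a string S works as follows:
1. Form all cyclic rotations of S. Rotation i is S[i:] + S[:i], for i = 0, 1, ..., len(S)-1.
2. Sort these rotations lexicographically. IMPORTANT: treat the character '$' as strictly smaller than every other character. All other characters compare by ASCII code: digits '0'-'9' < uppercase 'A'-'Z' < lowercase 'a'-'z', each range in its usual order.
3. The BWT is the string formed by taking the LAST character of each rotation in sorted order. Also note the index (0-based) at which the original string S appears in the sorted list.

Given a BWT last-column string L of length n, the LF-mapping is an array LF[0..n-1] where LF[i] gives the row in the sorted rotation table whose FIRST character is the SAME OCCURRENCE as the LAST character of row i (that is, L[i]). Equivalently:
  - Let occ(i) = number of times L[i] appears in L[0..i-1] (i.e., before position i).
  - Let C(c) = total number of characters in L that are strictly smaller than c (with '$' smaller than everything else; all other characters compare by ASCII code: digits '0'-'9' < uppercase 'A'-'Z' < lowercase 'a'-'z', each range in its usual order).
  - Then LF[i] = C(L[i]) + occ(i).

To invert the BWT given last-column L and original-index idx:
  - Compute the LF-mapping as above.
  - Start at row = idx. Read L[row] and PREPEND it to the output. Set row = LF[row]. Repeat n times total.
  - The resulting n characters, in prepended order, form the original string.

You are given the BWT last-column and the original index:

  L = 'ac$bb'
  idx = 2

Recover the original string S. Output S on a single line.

LF mapping: 1 4 0 2 3
Walk LF starting at row 2, prepending L[row]:
  step 1: row=2, L[2]='$', prepend. Next row=LF[2]=0
  step 2: row=0, L[0]='a', prepend. Next row=LF[0]=1
  step 3: row=1, L[1]='c', prepend. Next row=LF[1]=4
  step 4: row=4, L[4]='b', prepend. Next row=LF[4]=3
  step 5: row=3, L[3]='b', prepend. Next row=LF[3]=2
Reversed output: bbca$

Answer: bbca$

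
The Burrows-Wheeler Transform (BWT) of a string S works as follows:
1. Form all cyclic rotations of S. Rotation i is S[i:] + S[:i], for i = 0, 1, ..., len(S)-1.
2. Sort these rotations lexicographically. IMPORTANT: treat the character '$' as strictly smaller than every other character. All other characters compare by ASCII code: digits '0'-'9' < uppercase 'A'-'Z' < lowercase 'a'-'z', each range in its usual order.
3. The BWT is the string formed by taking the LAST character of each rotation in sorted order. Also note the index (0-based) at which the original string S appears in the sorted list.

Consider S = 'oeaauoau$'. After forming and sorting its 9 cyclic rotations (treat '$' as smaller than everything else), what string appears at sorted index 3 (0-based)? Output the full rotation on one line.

All 9 rotations (rotation i = S[i:]+S[:i]):
  rot[0] = oeaauoau$
  rot[1] = eaauoau$o
  rot[2] = aauoau$oe
  rot[3] = auoau$oea
  rot[4] = uoau$oeaa
  rot[5] = oau$oeaau
  rot[6] = au$oeaauo
  rot[7] = u$oeaauoa
  rot[8] = $oeaauoau
Sorted (with $ < everything):
  sorted[0] = $oeaauoau
  sorted[1] = aauoau$oe
  sorted[2] = au$oeaauo
  sorted[3] = auoau$oea
  sorted[4] = eaauoau$o
  sorted[5] = oau$oeaau
  sorted[6] = oeaauoau$
  sorted[7] = u$oeaauoa
  sorted[8] = uoau$oeaa
sorted[3] = auoau$oea

Answer: auoau$oea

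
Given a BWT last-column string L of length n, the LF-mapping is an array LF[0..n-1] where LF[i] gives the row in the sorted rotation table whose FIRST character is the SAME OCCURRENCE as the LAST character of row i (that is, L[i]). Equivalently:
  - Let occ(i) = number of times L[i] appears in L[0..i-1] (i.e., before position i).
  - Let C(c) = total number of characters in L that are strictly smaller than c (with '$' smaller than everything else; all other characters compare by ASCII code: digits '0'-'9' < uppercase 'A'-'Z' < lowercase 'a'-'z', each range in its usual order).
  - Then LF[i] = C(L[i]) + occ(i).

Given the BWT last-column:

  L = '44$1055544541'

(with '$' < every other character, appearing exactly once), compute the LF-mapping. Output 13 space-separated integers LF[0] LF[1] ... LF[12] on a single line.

Char counts: '$':1, '0':1, '1':2, '4':5, '5':4
C (first-col start): C('$')=0, C('0')=1, C('1')=2, C('4')=4, C('5')=9
L[0]='4': occ=0, LF[0]=C('4')+0=4+0=4
L[1]='4': occ=1, LF[1]=C('4')+1=4+1=5
L[2]='$': occ=0, LF[2]=C('$')+0=0+0=0
L[3]='1': occ=0, LF[3]=C('1')+0=2+0=2
L[4]='0': occ=0, LF[4]=C('0')+0=1+0=1
L[5]='5': occ=0, LF[5]=C('5')+0=9+0=9
L[6]='5': occ=1, LF[6]=C('5')+1=9+1=10
L[7]='5': occ=2, LF[7]=C('5')+2=9+2=11
L[8]='4': occ=2, LF[8]=C('4')+2=4+2=6
L[9]='4': occ=3, LF[9]=C('4')+3=4+3=7
L[10]='5': occ=3, LF[10]=C('5')+3=9+3=12
L[11]='4': occ=4, LF[11]=C('4')+4=4+4=8
L[12]='1': occ=1, LF[12]=C('1')+1=2+1=3

Answer: 4 5 0 2 1 9 10 11 6 7 12 8 3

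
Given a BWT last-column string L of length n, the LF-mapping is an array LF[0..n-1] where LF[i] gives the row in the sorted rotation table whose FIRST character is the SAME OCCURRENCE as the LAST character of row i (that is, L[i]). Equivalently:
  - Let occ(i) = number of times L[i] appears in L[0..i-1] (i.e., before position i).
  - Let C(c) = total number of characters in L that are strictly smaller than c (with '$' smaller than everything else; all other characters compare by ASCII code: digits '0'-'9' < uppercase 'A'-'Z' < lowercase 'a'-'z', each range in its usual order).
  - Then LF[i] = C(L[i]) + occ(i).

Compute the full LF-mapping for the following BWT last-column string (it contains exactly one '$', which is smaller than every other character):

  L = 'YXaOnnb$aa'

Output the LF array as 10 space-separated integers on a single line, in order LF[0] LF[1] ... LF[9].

Char counts: '$':1, 'O':1, 'X':1, 'Y':1, 'a':3, 'b':1, 'n':2
C (first-col start): C('$')=0, C('O')=1, C('X')=2, C('Y')=3, C('a')=4, C('b')=7, C('n')=8
L[0]='Y': occ=0, LF[0]=C('Y')+0=3+0=3
L[1]='X': occ=0, LF[1]=C('X')+0=2+0=2
L[2]='a': occ=0, LF[2]=C('a')+0=4+0=4
L[3]='O': occ=0, LF[3]=C('O')+0=1+0=1
L[4]='n': occ=0, LF[4]=C('n')+0=8+0=8
L[5]='n': occ=1, LF[5]=C('n')+1=8+1=9
L[6]='b': occ=0, LF[6]=C('b')+0=7+0=7
L[7]='$': occ=0, LF[7]=C('$')+0=0+0=0
L[8]='a': occ=1, LF[8]=C('a')+1=4+1=5
L[9]='a': occ=2, LF[9]=C('a')+2=4+2=6

Answer: 3 2 4 1 8 9 7 0 5 6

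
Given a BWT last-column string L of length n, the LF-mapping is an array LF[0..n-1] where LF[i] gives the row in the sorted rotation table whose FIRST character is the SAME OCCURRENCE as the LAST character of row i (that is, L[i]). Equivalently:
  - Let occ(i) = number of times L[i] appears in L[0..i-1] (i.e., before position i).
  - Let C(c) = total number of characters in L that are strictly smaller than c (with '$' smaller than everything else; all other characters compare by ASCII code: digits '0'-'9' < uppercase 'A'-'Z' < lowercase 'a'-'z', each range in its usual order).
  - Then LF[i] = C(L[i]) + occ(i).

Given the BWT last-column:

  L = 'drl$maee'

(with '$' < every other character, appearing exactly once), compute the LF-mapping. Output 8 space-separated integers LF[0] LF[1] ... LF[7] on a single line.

Answer: 2 7 5 0 6 1 3 4

Derivation:
Char counts: '$':1, 'a':1, 'd':1, 'e':2, 'l':1, 'm':1, 'r':1
C (first-col start): C('$')=0, C('a')=1, C('d')=2, C('e')=3, C('l')=5, C('m')=6, C('r')=7
L[0]='d': occ=0, LF[0]=C('d')+0=2+0=2
L[1]='r': occ=0, LF[1]=C('r')+0=7+0=7
L[2]='l': occ=0, LF[2]=C('l')+0=5+0=5
L[3]='$': occ=0, LF[3]=C('$')+0=0+0=0
L[4]='m': occ=0, LF[4]=C('m')+0=6+0=6
L[5]='a': occ=0, LF[5]=C('a')+0=1+0=1
L[6]='e': occ=0, LF[6]=C('e')+0=3+0=3
L[7]='e': occ=1, LF[7]=C('e')+1=3+1=4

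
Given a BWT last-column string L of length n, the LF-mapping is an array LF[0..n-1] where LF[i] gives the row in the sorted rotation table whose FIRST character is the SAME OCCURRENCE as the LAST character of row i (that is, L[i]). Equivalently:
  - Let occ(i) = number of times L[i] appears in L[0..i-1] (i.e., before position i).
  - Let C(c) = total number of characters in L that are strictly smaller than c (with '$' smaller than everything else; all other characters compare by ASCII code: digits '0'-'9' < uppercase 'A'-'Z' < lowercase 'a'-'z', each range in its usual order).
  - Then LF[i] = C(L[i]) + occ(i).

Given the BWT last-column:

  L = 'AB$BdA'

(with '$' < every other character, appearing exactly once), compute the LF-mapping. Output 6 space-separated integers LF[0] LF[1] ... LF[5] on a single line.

Answer: 1 3 0 4 5 2

Derivation:
Char counts: '$':1, 'A':2, 'B':2, 'd':1
C (first-col start): C('$')=0, C('A')=1, C('B')=3, C('d')=5
L[0]='A': occ=0, LF[0]=C('A')+0=1+0=1
L[1]='B': occ=0, LF[1]=C('B')+0=3+0=3
L[2]='$': occ=0, LF[2]=C('$')+0=0+0=0
L[3]='B': occ=1, LF[3]=C('B')+1=3+1=4
L[4]='d': occ=0, LF[4]=C('d')+0=5+0=5
L[5]='A': occ=1, LF[5]=C('A')+1=1+1=2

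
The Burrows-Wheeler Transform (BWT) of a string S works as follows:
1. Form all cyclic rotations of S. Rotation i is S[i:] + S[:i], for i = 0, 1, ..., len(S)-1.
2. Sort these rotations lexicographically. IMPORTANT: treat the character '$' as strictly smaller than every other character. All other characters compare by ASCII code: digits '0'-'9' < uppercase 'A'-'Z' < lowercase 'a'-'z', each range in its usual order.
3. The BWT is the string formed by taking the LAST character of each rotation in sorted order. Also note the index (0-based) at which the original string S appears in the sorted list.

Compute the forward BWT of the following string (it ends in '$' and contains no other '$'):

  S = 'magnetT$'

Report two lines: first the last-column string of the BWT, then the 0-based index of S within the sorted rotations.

All 8 rotations (rotation i = S[i:]+S[:i]):
  rot[0] = magnetT$
  rot[1] = agnetT$m
  rot[2] = gnetT$ma
  rot[3] = netT$mag
  rot[4] = etT$magn
  rot[5] = tT$magne
  rot[6] = T$magnet
  rot[7] = $magnetT
Sorted (with $ < everything):
  sorted[0] = $magnetT  (last char: 'T')
  sorted[1] = T$magnet  (last char: 't')
  sorted[2] = agnetT$m  (last char: 'm')
  sorted[3] = etT$magn  (last char: 'n')
  sorted[4] = gnetT$ma  (last char: 'a')
  sorted[5] = magnetT$  (last char: '$')
  sorted[6] = netT$mag  (last char: 'g')
  sorted[7] = tT$magne  (last char: 'e')
Last column: Ttmna$ge
Original string S is at sorted index 5

Answer: Ttmna$ge
5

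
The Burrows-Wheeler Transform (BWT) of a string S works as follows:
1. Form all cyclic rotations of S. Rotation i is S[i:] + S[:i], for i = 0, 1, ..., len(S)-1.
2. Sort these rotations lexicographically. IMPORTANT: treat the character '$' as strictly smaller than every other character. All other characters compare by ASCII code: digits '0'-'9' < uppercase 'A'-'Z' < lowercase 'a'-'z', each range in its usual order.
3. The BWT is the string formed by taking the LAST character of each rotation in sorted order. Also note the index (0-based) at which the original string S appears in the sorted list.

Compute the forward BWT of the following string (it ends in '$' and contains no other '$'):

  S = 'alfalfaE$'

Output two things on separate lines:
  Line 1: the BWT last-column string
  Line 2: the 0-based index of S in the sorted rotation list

Answer: Eaff$llaa
4

Derivation:
All 9 rotations (rotation i = S[i:]+S[:i]):
  rot[0] = alfalfaE$
  rot[1] = lfalfaE$a
  rot[2] = falfaE$al
  rot[3] = alfaE$alf
  rot[4] = lfaE$alfa
  rot[5] = faE$alfal
  rot[6] = aE$alfalf
  rot[7] = E$alfalfa
  rot[8] = $alfalfaE
Sorted (with $ < everything):
  sorted[0] = $alfalfaE  (last char: 'E')
  sorted[1] = E$alfalfa  (last char: 'a')
  sorted[2] = aE$alfalf  (last char: 'f')
  sorted[3] = alfaE$alf  (last char: 'f')
  sorted[4] = alfalfaE$  (last char: '$')
  sorted[5] = faE$alfal  (last char: 'l')
  sorted[6] = falfaE$al  (last char: 'l')
  sorted[7] = lfaE$alfa  (last char: 'a')
  sorted[8] = lfalfaE$a  (last char: 'a')
Last column: Eaff$llaa
Original string S is at sorted index 4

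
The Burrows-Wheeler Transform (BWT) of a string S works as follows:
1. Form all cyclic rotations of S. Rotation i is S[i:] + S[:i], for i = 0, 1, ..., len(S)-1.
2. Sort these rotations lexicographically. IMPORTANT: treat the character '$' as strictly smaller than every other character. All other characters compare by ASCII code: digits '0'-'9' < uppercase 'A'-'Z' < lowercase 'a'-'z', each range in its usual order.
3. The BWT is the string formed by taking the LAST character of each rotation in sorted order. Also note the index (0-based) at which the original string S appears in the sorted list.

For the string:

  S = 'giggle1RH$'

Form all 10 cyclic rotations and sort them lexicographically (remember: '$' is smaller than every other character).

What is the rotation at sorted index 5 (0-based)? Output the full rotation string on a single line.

All 10 rotations (rotation i = S[i:]+S[:i]):
  rot[0] = giggle1RH$
  rot[1] = iggle1RH$g
  rot[2] = ggle1RH$gi
  rot[3] = gle1RH$gig
  rot[4] = le1RH$gigg
  rot[5] = e1RH$giggl
  rot[6] = 1RH$giggle
  rot[7] = RH$giggle1
  rot[8] = H$giggle1R
  rot[9] = $giggle1RH
Sorted (with $ < everything):
  sorted[0] = $giggle1RH
  sorted[1] = 1RH$giggle
  sorted[2] = H$giggle1R
  sorted[3] = RH$giggle1
  sorted[4] = e1RH$giggl
  sorted[5] = ggle1RH$gi
  sorted[6] = giggle1RH$
  sorted[7] = gle1RH$gig
  sorted[8] = iggle1RH$g
  sorted[9] = le1RH$gigg
sorted[5] = ggle1RH$gi

Answer: ggle1RH$gi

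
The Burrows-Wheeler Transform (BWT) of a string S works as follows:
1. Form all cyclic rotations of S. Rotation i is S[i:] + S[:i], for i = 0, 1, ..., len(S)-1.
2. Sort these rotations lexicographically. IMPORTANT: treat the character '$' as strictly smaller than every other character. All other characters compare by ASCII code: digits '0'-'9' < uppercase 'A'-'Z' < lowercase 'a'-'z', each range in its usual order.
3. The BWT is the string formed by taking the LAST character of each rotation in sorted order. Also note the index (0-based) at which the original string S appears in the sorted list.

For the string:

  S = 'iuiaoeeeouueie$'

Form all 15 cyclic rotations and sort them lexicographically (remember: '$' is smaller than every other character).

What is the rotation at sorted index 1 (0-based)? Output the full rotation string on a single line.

All 15 rotations (rotation i = S[i:]+S[:i]):
  rot[0] = iuiaoeeeouueie$
  rot[1] = uiaoeeeouueie$i
  rot[2] = iaoeeeouueie$iu
  rot[3] = aoeeeouueie$iui
  rot[4] = oeeeouueie$iuia
  rot[5] = eeeouueie$iuiao
  rot[6] = eeouueie$iuiaoe
  rot[7] = eouueie$iuiaoee
  rot[8] = ouueie$iuiaoeee
  rot[9] = uueie$iuiaoeeeo
  rot[10] = ueie$iuiaoeeeou
  rot[11] = eie$iuiaoeeeouu
  rot[12] = ie$iuiaoeeeouue
  rot[13] = e$iuiaoeeeouuei
  rot[14] = $iuiaoeeeouueie
Sorted (with $ < everything):
  sorted[0] = $iuiaoeeeouueie
  sorted[1] = aoeeeouueie$iui
  sorted[2] = e$iuiaoeeeouuei
  sorted[3] = eeeouueie$iuiao
  sorted[4] = eeouueie$iuiaoe
  sorted[5] = eie$iuiaoeeeouu
  sorted[6] = eouueie$iuiaoee
  sorted[7] = iaoeeeouueie$iu
  sorted[8] = ie$iuiaoeeeouue
  sorted[9] = iuiaoeeeouueie$
  sorted[10] = oeeeouueie$iuia
  sorted[11] = ouueie$iuiaoeee
  sorted[12] = ueie$iuiaoeeeou
  sorted[13] = uiaoeeeouueie$i
  sorted[14] = uueie$iuiaoeeeo
sorted[1] = aoeeeouueie$iui

Answer: aoeeeouueie$iui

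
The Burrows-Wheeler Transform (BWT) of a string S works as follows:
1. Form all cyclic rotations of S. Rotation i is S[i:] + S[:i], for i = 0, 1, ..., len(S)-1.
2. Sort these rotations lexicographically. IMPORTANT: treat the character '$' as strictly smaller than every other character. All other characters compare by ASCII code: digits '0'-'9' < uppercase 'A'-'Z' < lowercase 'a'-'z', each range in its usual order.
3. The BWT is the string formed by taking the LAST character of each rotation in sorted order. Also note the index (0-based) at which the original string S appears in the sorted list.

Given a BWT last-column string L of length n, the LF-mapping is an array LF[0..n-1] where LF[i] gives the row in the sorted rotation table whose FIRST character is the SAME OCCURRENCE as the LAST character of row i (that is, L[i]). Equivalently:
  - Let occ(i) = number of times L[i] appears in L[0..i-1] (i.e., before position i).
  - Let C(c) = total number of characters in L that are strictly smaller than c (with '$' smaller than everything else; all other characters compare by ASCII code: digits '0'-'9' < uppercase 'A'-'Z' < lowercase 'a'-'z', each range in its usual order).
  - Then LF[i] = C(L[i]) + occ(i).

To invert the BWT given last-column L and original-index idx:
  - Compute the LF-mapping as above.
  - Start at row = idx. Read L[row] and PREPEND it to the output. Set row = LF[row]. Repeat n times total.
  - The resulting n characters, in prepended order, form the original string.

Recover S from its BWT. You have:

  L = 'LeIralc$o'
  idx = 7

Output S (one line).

LF mapping: 2 5 1 8 3 6 4 0 7
Walk LF starting at row 7, prepending L[row]:
  step 1: row=7, L[7]='$', prepend. Next row=LF[7]=0
  step 2: row=0, L[0]='L', prepend. Next row=LF[0]=2
  step 3: row=2, L[2]='I', prepend. Next row=LF[2]=1
  step 4: row=1, L[1]='e', prepend. Next row=LF[1]=5
  step 5: row=5, L[5]='l', prepend. Next row=LF[5]=6
  step 6: row=6, L[6]='c', prepend. Next row=LF[6]=4
  step 7: row=4, L[4]='a', prepend. Next row=LF[4]=3
  step 8: row=3, L[3]='r', prepend. Next row=LF[3]=8
  step 9: row=8, L[8]='o', prepend. Next row=LF[8]=7
Reversed output: oracleIL$

Answer: oracleIL$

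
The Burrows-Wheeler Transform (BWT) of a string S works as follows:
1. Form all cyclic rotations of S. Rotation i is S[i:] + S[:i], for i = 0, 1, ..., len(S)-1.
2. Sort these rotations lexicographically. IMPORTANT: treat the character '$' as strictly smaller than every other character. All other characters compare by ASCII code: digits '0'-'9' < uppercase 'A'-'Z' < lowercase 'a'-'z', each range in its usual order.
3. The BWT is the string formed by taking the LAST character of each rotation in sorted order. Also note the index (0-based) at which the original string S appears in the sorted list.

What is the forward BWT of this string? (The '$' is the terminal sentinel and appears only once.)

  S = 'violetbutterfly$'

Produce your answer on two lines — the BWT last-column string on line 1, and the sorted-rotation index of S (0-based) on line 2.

Answer: yttlrvofieetub$l
14

Derivation:
All 16 rotations (rotation i = S[i:]+S[:i]):
  rot[0] = violetbutterfly$
  rot[1] = ioletbutterfly$v
  rot[2] = oletbutterfly$vi
  rot[3] = letbutterfly$vio
  rot[4] = etbutterfly$viol
  rot[5] = tbutterfly$viole
  rot[6] = butterfly$violet
  rot[7] = utterfly$violetb
  rot[8] = tterfly$violetbu
  rot[9] = terfly$violetbut
  rot[10] = erfly$violetbutt
  rot[11] = rfly$violetbutte
  rot[12] = fly$violetbutter
  rot[13] = ly$violetbutterf
  rot[14] = y$violetbutterfl
  rot[15] = $violetbutterfly
Sorted (with $ < everything):
  sorted[0] = $violetbutterfly  (last char: 'y')
  sorted[1] = butterfly$violet  (last char: 't')
  sorted[2] = erfly$violetbutt  (last char: 't')
  sorted[3] = etbutterfly$viol  (last char: 'l')
  sorted[4] = fly$violetbutter  (last char: 'r')
  sorted[5] = ioletbutterfly$v  (last char: 'v')
  sorted[6] = letbutterfly$vio  (last char: 'o')
  sorted[7] = ly$violetbutterf  (last char: 'f')
  sorted[8] = oletbutterfly$vi  (last char: 'i')
  sorted[9] = rfly$violetbutte  (last char: 'e')
  sorted[10] = tbutterfly$viole  (last char: 'e')
  sorted[11] = terfly$violetbut  (last char: 't')
  sorted[12] = tterfly$violetbu  (last char: 'u')
  sorted[13] = utterfly$violetb  (last char: 'b')
  sorted[14] = violetbutterfly$  (last char: '$')
  sorted[15] = y$violetbutterfl  (last char: 'l')
Last column: yttlrvofieetub$l
Original string S is at sorted index 14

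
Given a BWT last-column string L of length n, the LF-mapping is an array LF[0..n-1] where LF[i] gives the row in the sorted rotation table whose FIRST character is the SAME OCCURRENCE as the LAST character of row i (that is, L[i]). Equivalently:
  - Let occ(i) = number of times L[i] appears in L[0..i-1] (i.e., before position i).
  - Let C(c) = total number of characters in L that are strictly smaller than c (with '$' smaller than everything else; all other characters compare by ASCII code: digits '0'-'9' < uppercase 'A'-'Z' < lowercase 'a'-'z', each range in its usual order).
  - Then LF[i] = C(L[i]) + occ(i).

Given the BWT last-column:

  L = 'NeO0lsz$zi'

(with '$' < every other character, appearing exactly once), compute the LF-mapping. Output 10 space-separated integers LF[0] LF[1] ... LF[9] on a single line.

Char counts: '$':1, '0':1, 'N':1, 'O':1, 'e':1, 'i':1, 'l':1, 's':1, 'z':2
C (first-col start): C('$')=0, C('0')=1, C('N')=2, C('O')=3, C('e')=4, C('i')=5, C('l')=6, C('s')=7, C('z')=8
L[0]='N': occ=0, LF[0]=C('N')+0=2+0=2
L[1]='e': occ=0, LF[1]=C('e')+0=4+0=4
L[2]='O': occ=0, LF[2]=C('O')+0=3+0=3
L[3]='0': occ=0, LF[3]=C('0')+0=1+0=1
L[4]='l': occ=0, LF[4]=C('l')+0=6+0=6
L[5]='s': occ=0, LF[5]=C('s')+0=7+0=7
L[6]='z': occ=0, LF[6]=C('z')+0=8+0=8
L[7]='$': occ=0, LF[7]=C('$')+0=0+0=0
L[8]='z': occ=1, LF[8]=C('z')+1=8+1=9
L[9]='i': occ=0, LF[9]=C('i')+0=5+0=5

Answer: 2 4 3 1 6 7 8 0 9 5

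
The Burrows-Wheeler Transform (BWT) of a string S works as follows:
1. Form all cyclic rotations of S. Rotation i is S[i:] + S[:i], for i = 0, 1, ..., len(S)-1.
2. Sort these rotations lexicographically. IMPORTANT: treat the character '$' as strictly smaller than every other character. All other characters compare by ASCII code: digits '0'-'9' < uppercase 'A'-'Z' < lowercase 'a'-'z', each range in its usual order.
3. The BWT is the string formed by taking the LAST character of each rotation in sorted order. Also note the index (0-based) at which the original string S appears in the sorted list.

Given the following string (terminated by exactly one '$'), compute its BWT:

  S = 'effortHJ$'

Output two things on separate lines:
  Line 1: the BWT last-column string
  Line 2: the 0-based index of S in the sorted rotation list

All 9 rotations (rotation i = S[i:]+S[:i]):
  rot[0] = effortHJ$
  rot[1] = ffortHJ$e
  rot[2] = fortHJ$ef
  rot[3] = ortHJ$eff
  rot[4] = rtHJ$effo
  rot[5] = tHJ$effor
  rot[6] = HJ$effort
  rot[7] = J$effortH
  rot[8] = $effortHJ
Sorted (with $ < everything):
  sorted[0] = $effortHJ  (last char: 'J')
  sorted[1] = HJ$effort  (last char: 't')
  sorted[2] = J$effortH  (last char: 'H')
  sorted[3] = effortHJ$  (last char: '$')
  sorted[4] = ffortHJ$e  (last char: 'e')
  sorted[5] = fortHJ$ef  (last char: 'f')
  sorted[6] = ortHJ$eff  (last char: 'f')
  sorted[7] = rtHJ$effo  (last char: 'o')
  sorted[8] = tHJ$effor  (last char: 'r')
Last column: JtH$effor
Original string S is at sorted index 3

Answer: JtH$effor
3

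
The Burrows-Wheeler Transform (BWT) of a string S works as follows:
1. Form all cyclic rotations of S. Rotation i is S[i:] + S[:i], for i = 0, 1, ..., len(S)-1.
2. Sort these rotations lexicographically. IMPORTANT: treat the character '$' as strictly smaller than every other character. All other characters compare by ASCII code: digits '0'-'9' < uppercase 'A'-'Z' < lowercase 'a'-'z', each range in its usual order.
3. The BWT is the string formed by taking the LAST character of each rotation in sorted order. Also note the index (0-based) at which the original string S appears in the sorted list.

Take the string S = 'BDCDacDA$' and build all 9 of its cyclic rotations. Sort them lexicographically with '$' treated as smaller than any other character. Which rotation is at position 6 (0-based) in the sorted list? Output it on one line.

All 9 rotations (rotation i = S[i:]+S[:i]):
  rot[0] = BDCDacDA$
  rot[1] = DCDacDA$B
  rot[2] = CDacDA$BD
  rot[3] = DacDA$BDC
  rot[4] = acDA$BDCD
  rot[5] = cDA$BDCDa
  rot[6] = DA$BDCDac
  rot[7] = A$BDCDacD
  rot[8] = $BDCDacDA
Sorted (with $ < everything):
  sorted[0] = $BDCDacDA
  sorted[1] = A$BDCDacD
  sorted[2] = BDCDacDA$
  sorted[3] = CDacDA$BD
  sorted[4] = DA$BDCDac
  sorted[5] = DCDacDA$B
  sorted[6] = DacDA$BDC
  sorted[7] = acDA$BDCD
  sorted[8] = cDA$BDCDa
sorted[6] = DacDA$BDC

Answer: DacDA$BDC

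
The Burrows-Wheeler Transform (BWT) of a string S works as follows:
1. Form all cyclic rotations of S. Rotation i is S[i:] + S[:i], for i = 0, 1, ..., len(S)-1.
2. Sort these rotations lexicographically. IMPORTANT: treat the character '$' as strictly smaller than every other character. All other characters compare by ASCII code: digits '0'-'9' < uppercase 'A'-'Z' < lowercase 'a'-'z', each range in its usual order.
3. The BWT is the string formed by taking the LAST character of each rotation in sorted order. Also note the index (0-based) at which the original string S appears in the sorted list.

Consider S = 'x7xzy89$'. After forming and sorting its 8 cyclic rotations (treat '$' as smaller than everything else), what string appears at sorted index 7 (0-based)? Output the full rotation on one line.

All 8 rotations (rotation i = S[i:]+S[:i]):
  rot[0] = x7xzy89$
  rot[1] = 7xzy89$x
  rot[2] = xzy89$x7
  rot[3] = zy89$x7x
  rot[4] = y89$x7xz
  rot[5] = 89$x7xzy
  rot[6] = 9$x7xzy8
  rot[7] = $x7xzy89
Sorted (with $ < everything):
  sorted[0] = $x7xzy89
  sorted[1] = 7xzy89$x
  sorted[2] = 89$x7xzy
  sorted[3] = 9$x7xzy8
  sorted[4] = x7xzy89$
  sorted[5] = xzy89$x7
  sorted[6] = y89$x7xz
  sorted[7] = zy89$x7x
sorted[7] = zy89$x7x

Answer: zy89$x7x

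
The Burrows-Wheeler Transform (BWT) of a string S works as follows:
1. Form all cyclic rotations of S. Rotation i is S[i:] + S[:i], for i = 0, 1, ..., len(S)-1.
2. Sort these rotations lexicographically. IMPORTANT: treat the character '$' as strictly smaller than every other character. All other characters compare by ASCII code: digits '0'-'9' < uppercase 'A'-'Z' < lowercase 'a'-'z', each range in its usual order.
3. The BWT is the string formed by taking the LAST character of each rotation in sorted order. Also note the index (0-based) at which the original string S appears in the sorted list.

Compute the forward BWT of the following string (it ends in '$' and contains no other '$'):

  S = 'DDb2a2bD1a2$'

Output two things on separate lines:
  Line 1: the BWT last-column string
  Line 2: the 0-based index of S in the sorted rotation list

All 12 rotations (rotation i = S[i:]+S[:i]):
  rot[0] = DDb2a2bD1a2$
  rot[1] = Db2a2bD1a2$D
  rot[2] = b2a2bD1a2$DD
  rot[3] = 2a2bD1a2$DDb
  rot[4] = a2bD1a2$DDb2
  rot[5] = 2bD1a2$DDb2a
  rot[6] = bD1a2$DDb2a2
  rot[7] = D1a2$DDb2a2b
  rot[8] = 1a2$DDb2a2bD
  rot[9] = a2$DDb2a2bD1
  rot[10] = 2$DDb2a2bD1a
  rot[11] = $DDb2a2bD1a2
Sorted (with $ < everything):
  sorted[0] = $DDb2a2bD1a2  (last char: '2')
  sorted[1] = 1a2$DDb2a2bD  (last char: 'D')
  sorted[2] = 2$DDb2a2bD1a  (last char: 'a')
  sorted[3] = 2a2bD1a2$DDb  (last char: 'b')
  sorted[4] = 2bD1a2$DDb2a  (last char: 'a')
  sorted[5] = D1a2$DDb2a2b  (last char: 'b')
  sorted[6] = DDb2a2bD1a2$  (last char: '$')
  sorted[7] = Db2a2bD1a2$D  (last char: 'D')
  sorted[8] = a2$DDb2a2bD1  (last char: '1')
  sorted[9] = a2bD1a2$DDb2  (last char: '2')
  sorted[10] = b2a2bD1a2$DD  (last char: 'D')
  sorted[11] = bD1a2$DDb2a2  (last char: '2')
Last column: 2Dabab$D12D2
Original string S is at sorted index 6

Answer: 2Dabab$D12D2
6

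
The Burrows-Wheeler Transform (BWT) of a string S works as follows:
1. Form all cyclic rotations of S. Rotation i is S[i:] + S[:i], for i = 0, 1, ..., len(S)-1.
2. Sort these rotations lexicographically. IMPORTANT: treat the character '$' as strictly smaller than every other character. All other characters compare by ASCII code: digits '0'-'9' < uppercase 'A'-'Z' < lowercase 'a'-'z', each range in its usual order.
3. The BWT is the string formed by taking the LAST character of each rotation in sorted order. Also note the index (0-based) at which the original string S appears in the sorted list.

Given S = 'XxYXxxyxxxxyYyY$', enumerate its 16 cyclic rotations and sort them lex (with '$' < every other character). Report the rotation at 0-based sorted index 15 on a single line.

Answer: yxxxxyYyY$XxYXxx

Derivation:
All 16 rotations (rotation i = S[i:]+S[:i]):
  rot[0] = XxYXxxyxxxxyYyY$
  rot[1] = xYXxxyxxxxyYyY$X
  rot[2] = YXxxyxxxxyYyY$Xx
  rot[3] = XxxyxxxxyYyY$XxY
  rot[4] = xxyxxxxyYyY$XxYX
  rot[5] = xyxxxxyYyY$XxYXx
  rot[6] = yxxxxyYyY$XxYXxx
  rot[7] = xxxxyYyY$XxYXxxy
  rot[8] = xxxyYyY$XxYXxxyx
  rot[9] = xxyYyY$XxYXxxyxx
  rot[10] = xyYyY$XxYXxxyxxx
  rot[11] = yYyY$XxYXxxyxxxx
  rot[12] = YyY$XxYXxxyxxxxy
  rot[13] = yY$XxYXxxyxxxxyY
  rot[14] = Y$XxYXxxyxxxxyYy
  rot[15] = $XxYXxxyxxxxyYyY
Sorted (with $ < everything):
  sorted[0] = $XxYXxxyxxxxyYyY
  sorted[1] = XxYXxxyxxxxyYyY$
  sorted[2] = XxxyxxxxyYyY$XxY
  sorted[3] = Y$XxYXxxyxxxxyYy
  sorted[4] = YXxxyxxxxyYyY$Xx
  sorted[5] = YyY$XxYXxxyxxxxy
  sorted[6] = xYXxxyxxxxyYyY$X
  sorted[7] = xxxxyYyY$XxYXxxy
  sorted[8] = xxxyYyY$XxYXxxyx
  sorted[9] = xxyYyY$XxYXxxyxx
  sorted[10] = xxyxxxxyYyY$XxYX
  sorted[11] = xyYyY$XxYXxxyxxx
  sorted[12] = xyxxxxyYyY$XxYXx
  sorted[13] = yY$XxYXxxyxxxxyY
  sorted[14] = yYyY$XxYXxxyxxxx
  sorted[15] = yxxxxyYyY$XxYXxx
sorted[15] = yxxxxyYyY$XxYXxx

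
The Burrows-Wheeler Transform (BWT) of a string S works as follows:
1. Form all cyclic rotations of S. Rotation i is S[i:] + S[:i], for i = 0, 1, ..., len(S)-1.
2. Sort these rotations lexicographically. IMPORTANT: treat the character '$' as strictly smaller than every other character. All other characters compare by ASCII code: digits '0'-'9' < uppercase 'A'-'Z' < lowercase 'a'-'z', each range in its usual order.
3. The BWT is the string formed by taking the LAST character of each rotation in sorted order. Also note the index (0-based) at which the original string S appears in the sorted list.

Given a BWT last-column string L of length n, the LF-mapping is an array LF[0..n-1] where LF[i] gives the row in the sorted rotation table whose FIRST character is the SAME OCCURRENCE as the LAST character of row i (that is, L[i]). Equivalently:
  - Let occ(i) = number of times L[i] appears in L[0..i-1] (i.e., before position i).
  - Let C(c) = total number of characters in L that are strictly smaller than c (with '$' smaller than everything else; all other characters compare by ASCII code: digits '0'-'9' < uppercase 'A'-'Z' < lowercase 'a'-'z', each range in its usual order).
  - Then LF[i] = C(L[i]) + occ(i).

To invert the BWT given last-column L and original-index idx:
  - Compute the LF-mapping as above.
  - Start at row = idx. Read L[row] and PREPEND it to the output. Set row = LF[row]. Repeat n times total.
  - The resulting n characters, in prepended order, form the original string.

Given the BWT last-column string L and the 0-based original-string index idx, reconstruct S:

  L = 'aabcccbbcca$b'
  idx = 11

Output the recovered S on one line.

LF mapping: 1 2 4 8 9 10 5 6 11 12 3 0 7
Walk LF starting at row 11, prepending L[row]:
  step 1: row=11, L[11]='$', prepend. Next row=LF[11]=0
  step 2: row=0, L[0]='a', prepend. Next row=LF[0]=1
  step 3: row=1, L[1]='a', prepend. Next row=LF[1]=2
  step 4: row=2, L[2]='b', prepend. Next row=LF[2]=4
  step 5: row=4, L[4]='c', prepend. Next row=LF[4]=9
  step 6: row=9, L[9]='c', prepend. Next row=LF[9]=12
  step 7: row=12, L[12]='b', prepend. Next row=LF[12]=7
  step 8: row=7, L[7]='b', prepend. Next row=LF[7]=6
  step 9: row=6, L[6]='b', prepend. Next row=LF[6]=5
  step 10: row=5, L[5]='c', prepend. Next row=LF[5]=10
  step 11: row=10, L[10]='a', prepend. Next row=LF[10]=3
  step 12: row=3, L[3]='c', prepend. Next row=LF[3]=8
  step 13: row=8, L[8]='c', prepend. Next row=LF[8]=11
Reversed output: ccacbbbccbaa$

Answer: ccacbbbccbaa$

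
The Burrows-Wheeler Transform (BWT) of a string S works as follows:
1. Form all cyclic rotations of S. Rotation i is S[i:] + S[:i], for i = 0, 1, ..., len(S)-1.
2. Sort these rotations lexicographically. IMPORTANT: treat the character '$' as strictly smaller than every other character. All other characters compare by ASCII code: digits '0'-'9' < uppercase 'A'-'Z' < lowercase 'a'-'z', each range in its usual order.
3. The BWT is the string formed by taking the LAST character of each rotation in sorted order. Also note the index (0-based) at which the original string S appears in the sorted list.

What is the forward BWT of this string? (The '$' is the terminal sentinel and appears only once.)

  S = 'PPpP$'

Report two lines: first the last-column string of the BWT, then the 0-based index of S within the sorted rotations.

Answer: Pp$PP
2

Derivation:
All 5 rotations (rotation i = S[i:]+S[:i]):
  rot[0] = PPpP$
  rot[1] = PpP$P
  rot[2] = pP$PP
  rot[3] = P$PPp
  rot[4] = $PPpP
Sorted (with $ < everything):
  sorted[0] = $PPpP  (last char: 'P')
  sorted[1] = P$PPp  (last char: 'p')
  sorted[2] = PPpP$  (last char: '$')
  sorted[3] = PpP$P  (last char: 'P')
  sorted[4] = pP$PP  (last char: 'P')
Last column: Pp$PP
Original string S is at sorted index 2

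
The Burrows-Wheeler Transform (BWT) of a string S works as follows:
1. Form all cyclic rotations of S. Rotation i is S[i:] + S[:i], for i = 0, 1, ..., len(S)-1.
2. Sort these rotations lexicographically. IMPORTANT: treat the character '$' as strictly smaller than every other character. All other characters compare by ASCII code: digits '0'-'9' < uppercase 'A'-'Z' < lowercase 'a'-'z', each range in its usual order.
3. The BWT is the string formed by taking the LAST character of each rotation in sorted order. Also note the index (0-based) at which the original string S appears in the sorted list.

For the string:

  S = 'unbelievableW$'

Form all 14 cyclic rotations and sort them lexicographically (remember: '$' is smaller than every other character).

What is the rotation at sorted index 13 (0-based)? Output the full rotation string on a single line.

Answer: vableW$unbelie

Derivation:
All 14 rotations (rotation i = S[i:]+S[:i]):
  rot[0] = unbelievableW$
  rot[1] = nbelievableW$u
  rot[2] = believableW$un
  rot[3] = elievableW$unb
  rot[4] = lievableW$unbe
  rot[5] = ievableW$unbel
  rot[6] = evableW$unbeli
  rot[7] = vableW$unbelie
  rot[8] = ableW$unbeliev
  rot[9] = bleW$unbelieva
  rot[10] = leW$unbelievab
  rot[11] = eW$unbelievabl
  rot[12] = W$unbelievable
  rot[13] = $unbelievableW
Sorted (with $ < everything):
  sorted[0] = $unbelievableW
  sorted[1] = W$unbelievable
  sorted[2] = ableW$unbeliev
  sorted[3] = believableW$un
  sorted[4] = bleW$unbelieva
  sorted[5] = eW$unbelievabl
  sorted[6] = elievableW$unb
  sorted[7] = evableW$unbeli
  sorted[8] = ievableW$unbel
  sorted[9] = leW$unbelievab
  sorted[10] = lievableW$unbe
  sorted[11] = nbelievableW$u
  sorted[12] = unbelievableW$
  sorted[13] = vableW$unbelie
sorted[13] = vableW$unbelie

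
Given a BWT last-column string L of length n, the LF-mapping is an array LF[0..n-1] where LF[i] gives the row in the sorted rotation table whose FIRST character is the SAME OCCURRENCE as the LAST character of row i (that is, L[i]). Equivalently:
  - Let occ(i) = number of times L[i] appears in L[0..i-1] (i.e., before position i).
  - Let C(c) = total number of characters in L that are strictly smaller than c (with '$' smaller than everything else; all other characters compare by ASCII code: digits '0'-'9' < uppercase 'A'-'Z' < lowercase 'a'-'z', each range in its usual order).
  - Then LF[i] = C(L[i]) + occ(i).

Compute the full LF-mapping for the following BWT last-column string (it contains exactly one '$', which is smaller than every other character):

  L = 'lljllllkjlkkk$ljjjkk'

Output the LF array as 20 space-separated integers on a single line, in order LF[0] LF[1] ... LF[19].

Answer: 12 13 1 14 15 16 17 6 2 18 7 8 9 0 19 3 4 5 10 11

Derivation:
Char counts: '$':1, 'j':5, 'k':6, 'l':8
C (first-col start): C('$')=0, C('j')=1, C('k')=6, C('l')=12
L[0]='l': occ=0, LF[0]=C('l')+0=12+0=12
L[1]='l': occ=1, LF[1]=C('l')+1=12+1=13
L[2]='j': occ=0, LF[2]=C('j')+0=1+0=1
L[3]='l': occ=2, LF[3]=C('l')+2=12+2=14
L[4]='l': occ=3, LF[4]=C('l')+3=12+3=15
L[5]='l': occ=4, LF[5]=C('l')+4=12+4=16
L[6]='l': occ=5, LF[6]=C('l')+5=12+5=17
L[7]='k': occ=0, LF[7]=C('k')+0=6+0=6
L[8]='j': occ=1, LF[8]=C('j')+1=1+1=2
L[9]='l': occ=6, LF[9]=C('l')+6=12+6=18
L[10]='k': occ=1, LF[10]=C('k')+1=6+1=7
L[11]='k': occ=2, LF[11]=C('k')+2=6+2=8
L[12]='k': occ=3, LF[12]=C('k')+3=6+3=9
L[13]='$': occ=0, LF[13]=C('$')+0=0+0=0
L[14]='l': occ=7, LF[14]=C('l')+7=12+7=19
L[15]='j': occ=2, LF[15]=C('j')+2=1+2=3
L[16]='j': occ=3, LF[16]=C('j')+3=1+3=4
L[17]='j': occ=4, LF[17]=C('j')+4=1+4=5
L[18]='k': occ=4, LF[18]=C('k')+4=6+4=10
L[19]='k': occ=5, LF[19]=C('k')+5=6+5=11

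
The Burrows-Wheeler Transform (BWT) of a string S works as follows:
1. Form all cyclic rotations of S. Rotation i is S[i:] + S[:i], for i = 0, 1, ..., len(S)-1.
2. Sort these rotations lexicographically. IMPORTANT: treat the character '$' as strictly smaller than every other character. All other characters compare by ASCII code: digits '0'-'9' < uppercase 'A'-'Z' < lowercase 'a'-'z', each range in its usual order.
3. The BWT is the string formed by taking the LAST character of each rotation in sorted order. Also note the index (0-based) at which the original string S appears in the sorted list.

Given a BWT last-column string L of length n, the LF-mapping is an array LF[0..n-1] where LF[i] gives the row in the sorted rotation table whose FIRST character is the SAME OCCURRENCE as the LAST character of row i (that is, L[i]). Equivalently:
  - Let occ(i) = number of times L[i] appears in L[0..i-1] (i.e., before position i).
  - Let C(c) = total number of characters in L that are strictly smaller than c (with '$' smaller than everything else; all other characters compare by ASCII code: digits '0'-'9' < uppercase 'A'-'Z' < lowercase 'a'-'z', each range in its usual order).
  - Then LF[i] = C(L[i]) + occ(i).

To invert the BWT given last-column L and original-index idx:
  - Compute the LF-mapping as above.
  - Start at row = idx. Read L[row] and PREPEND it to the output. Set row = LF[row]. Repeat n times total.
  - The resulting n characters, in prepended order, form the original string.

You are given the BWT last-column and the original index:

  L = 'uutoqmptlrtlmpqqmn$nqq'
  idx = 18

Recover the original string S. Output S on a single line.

LF mapping: 20 21 17 8 11 3 9 18 1 16 19 2 4 10 12 13 5 6 0 7 14 15
Walk LF starting at row 18, prepending L[row]:
  step 1: row=18, L[18]='$', prepend. Next row=LF[18]=0
  step 2: row=0, L[0]='u', prepend. Next row=LF[0]=20
  step 3: row=20, L[20]='q', prepend. Next row=LF[20]=14
  step 4: row=14, L[14]='q', prepend. Next row=LF[14]=12
  step 5: row=12, L[12]='m', prepend. Next row=LF[12]=4
  step 6: row=4, L[4]='q', prepend. Next row=LF[4]=11
  step 7: row=11, L[11]='l', prepend. Next row=LF[11]=2
  step 8: row=2, L[2]='t', prepend. Next row=LF[2]=17
  step 9: row=17, L[17]='n', prepend. Next row=LF[17]=6
  step 10: row=6, L[6]='p', prepend. Next row=LF[6]=9
  step 11: row=9, L[9]='r', prepend. Next row=LF[9]=16
  step 12: row=16, L[16]='m', prepend. Next row=LF[16]=5
  step 13: row=5, L[5]='m', prepend. Next row=LF[5]=3
  step 14: row=3, L[3]='o', prepend. Next row=LF[3]=8
  step 15: row=8, L[8]='l', prepend. Next row=LF[8]=1
  step 16: row=1, L[1]='u', prepend. Next row=LF[1]=21
  step 17: row=21, L[21]='q', prepend. Next row=LF[21]=15
  step 18: row=15, L[15]='q', prepend. Next row=LF[15]=13
  step 19: row=13, L[13]='p', prepend. Next row=LF[13]=10
  step 20: row=10, L[10]='t', prepend. Next row=LF[10]=19
  step 21: row=19, L[19]='n', prepend. Next row=LF[19]=7
  step 22: row=7, L[7]='t', prepend. Next row=LF[7]=18
Reversed output: tntpqqulommrpntlqmqqu$

Answer: tntpqqulommrpntlqmqqu$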